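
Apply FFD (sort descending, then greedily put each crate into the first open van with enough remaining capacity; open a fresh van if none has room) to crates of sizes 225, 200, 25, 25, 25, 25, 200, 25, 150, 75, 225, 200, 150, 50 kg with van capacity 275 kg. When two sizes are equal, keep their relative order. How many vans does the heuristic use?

7

Sorted descending: 225, 225, 200, 200, 200, 150, 150, 75, 50, 25, 25, 25, 25, 25.
  225 → van 1 (new)  [load 225/275]
  225 → van 2 (new)  [load 225/275]
  200 → van 3 (new)  [load 200/275]
  200 → van 4 (new)  [load 200/275]
  200 → van 5 (new)  [load 200/275]
  150 → van 6 (new)  [load 150/275]
  150 → van 7 (new)  [load 150/275]
  75 → van 3  [load 275/275]
  50 → van 1  [load 275/275]
  25 → van 2  [load 250/275]
  25 → van 2  [load 275/275]
  25 → van 4  [load 225/275]
  25 → van 4  [load 250/275]
  25 → van 4  [load 275/275]
7 vans opened.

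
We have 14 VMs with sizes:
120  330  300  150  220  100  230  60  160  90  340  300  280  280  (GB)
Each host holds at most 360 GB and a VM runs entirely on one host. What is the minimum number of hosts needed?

10

Total = 340 + 330 + 300 + 300 + 280 + 280 + 230 + 220 + 160 + 150 + 120 + 100 + 90 + 60 = 2960 GB.
Lower bound: ⌈2960/360⌉ = 9 hosts.
A packing using 10 hosts:
  host 1: 340 = 340
  host 2: 330 = 330
  host 3: 300 + 60 = 360
  host 4: 300 = 300
  host 5: 280 = 280
  host 6: 280 = 280
  host 7: 230 + 120 = 350
  host 8: 220 + 100 = 320
  host 9: 160 + 150 = 310
  host 10: 90 = 90
No arrangement into 9 hosts stays within capacity, so 10 is optimal.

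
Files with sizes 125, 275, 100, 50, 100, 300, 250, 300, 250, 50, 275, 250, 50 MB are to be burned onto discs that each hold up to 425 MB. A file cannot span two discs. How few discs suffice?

7

Total = 300 + 300 + 275 + 275 + 250 + 250 + 250 + 125 + 100 + 100 + 50 + 50 + 50 = 2375 MB.
Lower bound: ⌈2375/425⌉ = 6 discs.
Also, 7 files each exceed 425/2 MB, and no two of those can share a disc, so at least 7 discs are needed.
A packing using 7 discs:
  disc 1: 300 + 125 = 425
  disc 2: 300 + 100 = 400
  disc 3: 275 + 100 + 50 = 425
  disc 4: 275 + 50 + 50 = 375
  disc 5: 250 = 250
  disc 6: 250 = 250
  disc 7: 250 = 250
This matches the lower bound, so 7 is optimal.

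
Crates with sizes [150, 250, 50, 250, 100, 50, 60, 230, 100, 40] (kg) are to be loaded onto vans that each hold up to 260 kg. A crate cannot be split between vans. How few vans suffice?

Total = 250 + 250 + 230 + 150 + 100 + 100 + 60 + 50 + 50 + 40 = 1280 kg.
Lower bound: ⌈1280/260⌉ = 5 vans.
A packing using 6 vans:
  van 1: 250 = 250
  van 2: 250 = 250
  van 3: 230 = 230
  van 4: 150 + 100 = 250
  van 5: 100 + 60 + 50 + 50 = 260
  van 6: 40 = 40
No arrangement into 5 vans stays within capacity, so 6 is optimal.

6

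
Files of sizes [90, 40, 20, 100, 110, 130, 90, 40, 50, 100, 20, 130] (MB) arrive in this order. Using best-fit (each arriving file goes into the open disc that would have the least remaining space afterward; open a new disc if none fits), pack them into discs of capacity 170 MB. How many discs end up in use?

  90 → disc 1 (new)  [load 90/170]
  40 → disc 1  [load 130/170]
  20 → disc 1  [load 150/170]
  100 → disc 2 (new)  [load 100/170]
  110 → disc 3 (new)  [load 110/170]
  130 → disc 4 (new)  [load 130/170]
  90 → disc 5 (new)  [load 90/170]
  40 → disc 4  [load 170/170]
  50 → disc 3  [load 160/170]
  100 → disc 6 (new)  [load 100/170]
  20 → disc 1  [load 170/170]
  130 → disc 7 (new)  [load 130/170]
7 discs opened.

7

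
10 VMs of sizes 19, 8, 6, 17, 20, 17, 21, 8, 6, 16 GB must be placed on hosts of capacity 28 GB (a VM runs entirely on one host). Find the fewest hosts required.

6

Total = 21 + 20 + 19 + 17 + 17 + 16 + 8 + 8 + 6 + 6 = 138 GB.
Lower bound: ⌈138/28⌉ = 5 hosts.
Also, 6 VMs each exceed 14 GB, and no two of those can share a host, so at least 6 hosts are needed.
A packing using 6 hosts:
  host 1: 21 + 6 = 27
  host 2: 20 + 8 = 28
  host 3: 19 + 8 = 27
  host 4: 17 + 6 = 23
  host 5: 17 = 17
  host 6: 16 = 16
This matches the lower bound, so 6 is optimal.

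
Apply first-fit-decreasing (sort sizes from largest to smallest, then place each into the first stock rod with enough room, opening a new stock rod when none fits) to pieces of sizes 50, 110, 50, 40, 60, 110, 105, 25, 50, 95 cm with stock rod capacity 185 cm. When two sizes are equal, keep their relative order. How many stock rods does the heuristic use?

4

Sorted descending: 110, 110, 105, 95, 60, 50, 50, 50, 40, 25.
  110 → stock rod 1 (new)  [load 110/185]
  110 → stock rod 2 (new)  [load 110/185]
  105 → stock rod 3 (new)  [load 105/185]
  95 → stock rod 4 (new)  [load 95/185]
  60 → stock rod 1  [load 170/185]
  50 → stock rod 2  [load 160/185]
  50 → stock rod 3  [load 155/185]
  50 → stock rod 4  [load 145/185]
  40 → stock rod 4  [load 185/185]
  25 → stock rod 2  [load 185/185]
4 stock rods opened.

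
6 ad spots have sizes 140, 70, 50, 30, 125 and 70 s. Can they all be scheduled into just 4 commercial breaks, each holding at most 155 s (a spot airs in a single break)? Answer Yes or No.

A valid assignment using 4 commercial breaks:
  break 1: 140 = 140
  break 2: 125 + 30 = 155
  break 3: 70 + 70 = 140
  break 4: 50 = 50
Every load is within 155 s, so 4 commercial breaks suffice.

Yes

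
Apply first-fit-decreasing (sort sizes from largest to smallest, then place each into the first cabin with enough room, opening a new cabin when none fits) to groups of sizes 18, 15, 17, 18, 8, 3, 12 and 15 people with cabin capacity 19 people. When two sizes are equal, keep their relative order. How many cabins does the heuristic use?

7

Sorted descending: 18, 18, 17, 15, 15, 12, 8, 3.
  18 → cabin 1 (new)  [load 18/19]
  18 → cabin 2 (new)  [load 18/19]
  17 → cabin 3 (new)  [load 17/19]
  15 → cabin 4 (new)  [load 15/19]
  15 → cabin 5 (new)  [load 15/19]
  12 → cabin 6 (new)  [load 12/19]
  8 → cabin 7 (new)  [load 8/19]
  3 → cabin 4  [load 18/19]
7 cabins opened.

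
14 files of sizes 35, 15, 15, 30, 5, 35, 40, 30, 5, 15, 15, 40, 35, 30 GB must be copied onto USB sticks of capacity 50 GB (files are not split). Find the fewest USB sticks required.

Total = 40 + 40 + 35 + 35 + 35 + 30 + 30 + 30 + 15 + 15 + 15 + 15 + 5 + 5 = 345 GB.
Lower bound: ⌈345/50⌉ = 7 USB sticks.
Also, 8 files each exceed 25 GB, and no two of those can share a USB stick, so at least 8 USB sticks are needed.
A packing using 8 USB sticks:
  USB stick 1: 40 + 5 + 5 = 50
  USB stick 2: 40 = 40
  USB stick 3: 35 + 15 = 50
  USB stick 4: 35 + 15 = 50
  USB stick 5: 35 + 15 = 50
  USB stick 6: 30 + 15 = 45
  USB stick 7: 30 = 30
  USB stick 8: 30 = 30
This matches the lower bound, so 8 is optimal.

8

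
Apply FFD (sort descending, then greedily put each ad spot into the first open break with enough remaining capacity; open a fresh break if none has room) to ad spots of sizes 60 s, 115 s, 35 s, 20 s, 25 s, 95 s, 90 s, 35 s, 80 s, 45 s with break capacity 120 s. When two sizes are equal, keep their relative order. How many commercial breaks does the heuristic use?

Sorted descending: 115, 95, 90, 80, 60, 45, 35, 35, 25, 20.
  115 → break 1 (new)  [load 115/120]
  95 → break 2 (new)  [load 95/120]
  90 → break 3 (new)  [load 90/120]
  80 → break 4 (new)  [load 80/120]
  60 → break 5 (new)  [load 60/120]
  45 → break 5  [load 105/120]
  35 → break 4  [load 115/120]
  35 → break 6 (new)  [load 35/120]
  25 → break 2  [load 120/120]
  20 → break 3  [load 110/120]
6 commercial breaks opened.

6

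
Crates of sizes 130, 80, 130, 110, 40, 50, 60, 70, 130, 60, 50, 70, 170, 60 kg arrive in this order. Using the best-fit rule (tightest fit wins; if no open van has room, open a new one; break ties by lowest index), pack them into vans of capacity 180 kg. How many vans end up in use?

  130 → van 1 (new)  [load 130/180]
  80 → van 2 (new)  [load 80/180]
  130 → van 3 (new)  [load 130/180]
  110 → van 4 (new)  [load 110/180]
  40 → van 1  [load 170/180]
  50 → van 3  [load 180/180]
  60 → van 4  [load 170/180]
  70 → van 2  [load 150/180]
  130 → van 5 (new)  [load 130/180]
  60 → van 6 (new)  [load 60/180]
  50 → van 5  [load 180/180]
  70 → van 6  [load 130/180]
  170 → van 7 (new)  [load 170/180]
  60 → van 8 (new)  [load 60/180]
8 vans opened.

8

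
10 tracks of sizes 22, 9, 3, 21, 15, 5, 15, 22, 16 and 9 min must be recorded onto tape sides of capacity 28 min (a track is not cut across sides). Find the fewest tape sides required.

6

Total = 22 + 22 + 21 + 16 + 15 + 15 + 9 + 9 + 5 + 3 = 137 min.
Lower bound: ⌈137/28⌉ = 5 tape sides.
Also, 6 tracks each exceed 14 min, and no two of those can share a side, so at least 6 tape sides are needed.
A packing using 6 tape sides:
  side 1: 22 + 5 = 27
  side 2: 22 + 3 = 25
  side 3: 21 = 21
  side 4: 16 + 9 = 25
  side 5: 15 + 9 = 24
  side 6: 15 = 15
This matches the lower bound, so 6 is optimal.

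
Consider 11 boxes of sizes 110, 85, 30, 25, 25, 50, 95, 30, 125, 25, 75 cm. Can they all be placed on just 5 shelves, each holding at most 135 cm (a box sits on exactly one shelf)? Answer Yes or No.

Total = 675 cm; ⌈675/135⌉ = 5.
The bound of 5 does not rule out 5, but exhaustive search shows no assignment into 5 shelves of capacity 135 cm exists — the minimum is 6.

No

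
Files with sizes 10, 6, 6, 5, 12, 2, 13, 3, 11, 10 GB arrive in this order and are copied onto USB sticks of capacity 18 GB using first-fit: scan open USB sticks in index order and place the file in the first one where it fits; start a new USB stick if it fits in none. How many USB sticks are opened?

  10 → USB stick 1 (new)  [load 10/18]
  6 → USB stick 1  [load 16/18]
  6 → USB stick 2 (new)  [load 6/18]
  5 → USB stick 2  [load 11/18]
  12 → USB stick 3 (new)  [load 12/18]
  2 → USB stick 1  [load 18/18]
  13 → USB stick 4 (new)  [load 13/18]
  3 → USB stick 2  [load 14/18]
  11 → USB stick 5 (new)  [load 11/18]
  10 → USB stick 6 (new)  [load 10/18]
6 USB sticks opened.

6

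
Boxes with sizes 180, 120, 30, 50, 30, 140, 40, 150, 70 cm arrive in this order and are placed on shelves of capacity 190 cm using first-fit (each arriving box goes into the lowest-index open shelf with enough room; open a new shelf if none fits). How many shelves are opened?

  180 → shelf 1 (new)  [load 180/190]
  120 → shelf 2 (new)  [load 120/190]
  30 → shelf 2  [load 150/190]
  50 → shelf 3 (new)  [load 50/190]
  30 → shelf 2  [load 180/190]
  140 → shelf 3  [load 190/190]
  40 → shelf 4 (new)  [load 40/190]
  150 → shelf 4  [load 190/190]
  70 → shelf 5 (new)  [load 70/190]
5 shelves opened.

5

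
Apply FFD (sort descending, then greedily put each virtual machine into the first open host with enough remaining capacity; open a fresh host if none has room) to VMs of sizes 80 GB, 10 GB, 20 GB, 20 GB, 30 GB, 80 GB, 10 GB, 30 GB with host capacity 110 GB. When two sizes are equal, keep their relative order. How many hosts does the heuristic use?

3

Sorted descending: 80, 80, 30, 30, 20, 20, 10, 10.
  80 → host 1 (new)  [load 80/110]
  80 → host 2 (new)  [load 80/110]
  30 → host 1  [load 110/110]
  30 → host 2  [load 110/110]
  20 → host 3 (new)  [load 20/110]
  20 → host 3  [load 40/110]
  10 → host 3  [load 50/110]
  10 → host 3  [load 60/110]
3 hosts opened.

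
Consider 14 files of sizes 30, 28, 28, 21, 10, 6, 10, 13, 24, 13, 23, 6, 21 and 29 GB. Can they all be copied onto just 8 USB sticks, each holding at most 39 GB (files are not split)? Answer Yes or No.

Yes

A valid assignment using 8 USB sticks:
  USB stick 1: 30 + 6 = 36
  USB stick 2: 29 + 10 = 39
  USB stick 3: 28 + 10 = 38
  USB stick 4: 28 + 6 = 34
  USB stick 5: 24 + 13 = 37
  USB stick 6: 23 + 13 = 36
  USB stick 7: 21 = 21
  USB stick 8: 21 = 21
Every load is within 39 GB, so 8 USB sticks suffice.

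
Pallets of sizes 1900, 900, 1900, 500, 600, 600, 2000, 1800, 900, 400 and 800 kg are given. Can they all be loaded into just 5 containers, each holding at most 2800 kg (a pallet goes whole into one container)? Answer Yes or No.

A valid assignment using 5 containers:
  container 1: 2000 + 800 = 2800
  container 2: 1900 + 900 = 2800
  container 3: 1900 + 900 = 2800
  container 4: 1800 + 600 + 400 = 2800
  container 5: 600 + 500 = 1100
Every load is within 2800 kg, so 5 containers suffice.

Yes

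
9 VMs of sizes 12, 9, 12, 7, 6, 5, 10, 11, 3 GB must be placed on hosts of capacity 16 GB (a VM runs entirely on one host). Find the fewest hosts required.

5

Total = 12 + 12 + 11 + 10 + 9 + 7 + 6 + 5 + 3 = 75 GB.
Lower bound: ⌈75/16⌉ = 5 hosts.
A packing using 5 hosts:
  host 1: 12 + 3 = 15
  host 2: 12 = 12
  host 3: 11 + 5 = 16
  host 4: 10 + 6 = 16
  host 5: 9 + 7 = 16
This matches the lower bound, so 5 is optimal.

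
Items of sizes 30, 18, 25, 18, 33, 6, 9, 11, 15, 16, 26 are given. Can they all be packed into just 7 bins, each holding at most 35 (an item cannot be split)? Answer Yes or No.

A valid assignment using 7 bins:
  bin 1: 33 = 33
  bin 2: 30 = 30
  bin 3: 26 + 9 = 35
  bin 4: 25 + 6 = 31
  bin 5: 18 + 16 = 34
  bin 6: 18 + 15 = 33
  bin 7: 11 = 11
Every load is within 35, so 7 bins suffice.

Yes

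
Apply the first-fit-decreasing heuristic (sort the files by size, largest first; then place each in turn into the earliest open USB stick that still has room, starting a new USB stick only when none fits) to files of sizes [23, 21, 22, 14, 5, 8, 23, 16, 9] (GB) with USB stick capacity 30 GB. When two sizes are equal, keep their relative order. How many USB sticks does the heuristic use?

5

Sorted descending: 23, 23, 22, 21, 16, 14, 9, 8, 5.
  23 → USB stick 1 (new)  [load 23/30]
  23 → USB stick 2 (new)  [load 23/30]
  22 → USB stick 3 (new)  [load 22/30]
  21 → USB stick 4 (new)  [load 21/30]
  16 → USB stick 5 (new)  [load 16/30]
  14 → USB stick 5  [load 30/30]
  9 → USB stick 4  [load 30/30]
  8 → USB stick 3  [load 30/30]
  5 → USB stick 1  [load 28/30]
5 USB sticks opened.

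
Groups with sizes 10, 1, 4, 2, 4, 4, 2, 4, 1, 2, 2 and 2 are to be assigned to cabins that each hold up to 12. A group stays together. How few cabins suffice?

4

Total = 10 + 4 + 4 + 4 + 4 + 2 + 2 + 2 + 2 + 2 + 1 + 1 = 38.
Lower bound: ⌈38/12⌉ = 4 cabins.
A packing using 4 cabins:
  cabin 1: 10 + 2 = 12
  cabin 2: 4 + 4 + 4 = 12
  cabin 3: 4 + 2 + 2 + 2 + 2 = 12
  cabin 4: 1 + 1 = 2
This matches the lower bound, so 4 is optimal.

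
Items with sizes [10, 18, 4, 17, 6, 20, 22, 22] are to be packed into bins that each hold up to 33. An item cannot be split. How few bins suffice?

5

Total = 22 + 22 + 20 + 18 + 17 + 10 + 6 + 4 = 119.
Lower bound: ⌈119/33⌉ = 4 bins.
Also, 5 items each exceed 33/2, and no two of those can share a bin, so at least 5 bins are needed.
A packing using 5 bins:
  bin 1: 22 + 10 = 32
  bin 2: 22 + 6 + 4 = 32
  bin 3: 20 = 20
  bin 4: 18 = 18
  bin 5: 17 = 17
This matches the lower bound, so 5 is optimal.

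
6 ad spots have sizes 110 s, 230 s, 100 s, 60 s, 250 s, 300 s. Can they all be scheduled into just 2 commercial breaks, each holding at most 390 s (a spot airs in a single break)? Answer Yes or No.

Total = 1050 s; ⌈1050/390⌉ = 3.
At least 3 commercial breaks are required, but only 2 are allowed.

No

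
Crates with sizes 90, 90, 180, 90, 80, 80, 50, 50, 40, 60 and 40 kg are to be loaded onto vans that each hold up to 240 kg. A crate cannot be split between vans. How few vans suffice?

Total = 180 + 90 + 90 + 90 + 80 + 80 + 60 + 50 + 50 + 40 + 40 = 850 kg.
Lower bound: ⌈850/240⌉ = 4 vans.
A packing using 4 vans:
  van 1: 180 + 60 = 240
  van 2: 90 + 90 + 50 = 230
  van 3: 90 + 80 + 50 = 220
  van 4: 80 + 40 + 40 = 160
This matches the lower bound, so 4 is optimal.

4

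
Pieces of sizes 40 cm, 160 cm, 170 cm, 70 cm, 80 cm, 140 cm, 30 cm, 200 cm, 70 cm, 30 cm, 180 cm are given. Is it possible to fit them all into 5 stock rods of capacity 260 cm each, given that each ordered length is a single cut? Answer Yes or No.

Yes

A valid assignment using 5 stock rods:
  stock rod 1: 200 + 40 = 240
  stock rod 2: 180 + 80 = 260
  stock rod 3: 170 + 70 = 240
  stock rod 4: 160 + 70 + 30 = 260
  stock rod 5: 140 + 30 = 170
Every load is within 260 cm, so 5 stock rods suffice.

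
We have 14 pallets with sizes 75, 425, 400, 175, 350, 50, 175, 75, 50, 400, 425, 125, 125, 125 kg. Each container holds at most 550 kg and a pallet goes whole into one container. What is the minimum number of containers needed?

6

Total = 425 + 425 + 400 + 400 + 350 + 175 + 175 + 125 + 125 + 125 + 75 + 75 + 50 + 50 = 2975 kg.
Lower bound: ⌈2975/550⌉ = 6 containers.
A packing using 6 containers:
  container 1: 425 + 125 = 550
  container 2: 425 + 125 = 550
  container 3: 400 + 125 = 525
  container 4: 400 + 75 + 75 = 550
  container 5: 350 + 175 = 525
  container 6: 175 + 50 + 50 = 275
This matches the lower bound, so 6 is optimal.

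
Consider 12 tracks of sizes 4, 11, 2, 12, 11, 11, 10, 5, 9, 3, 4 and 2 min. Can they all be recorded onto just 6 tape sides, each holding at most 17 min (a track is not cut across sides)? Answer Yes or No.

Yes

A valid assignment using 6 tape sides:
  side 1: 12 + 5 = 17
  side 2: 11 + 4 + 2 = 17
  side 3: 11 + 4 + 2 = 17
  side 4: 11 + 3 = 14
  side 5: 10 = 10
  side 6: 9 = 9
Every load is within 17 min, so 6 tape sides suffice.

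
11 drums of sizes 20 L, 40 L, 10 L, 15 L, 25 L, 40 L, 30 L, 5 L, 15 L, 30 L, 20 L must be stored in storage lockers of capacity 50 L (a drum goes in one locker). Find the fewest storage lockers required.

Total = 40 + 40 + 30 + 30 + 25 + 20 + 20 + 15 + 15 + 10 + 5 = 250 L.
Lower bound: ⌈250/50⌉ = 5 storage lockers.
A packing using 6 storage lockers:
  locker 1: 40 + 10 = 50
  locker 2: 40 + 5 = 45
  locker 3: 30 + 20 = 50
  locker 4: 30 + 20 = 50
  locker 5: 25 + 15 = 40
  locker 6: 15 = 15
No arrangement into 5 storage lockers stays within capacity, so 6 is optimal.

6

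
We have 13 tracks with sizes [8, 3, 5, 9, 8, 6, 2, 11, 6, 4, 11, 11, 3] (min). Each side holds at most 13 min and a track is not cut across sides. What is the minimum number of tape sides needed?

8

Total = 11 + 11 + 11 + 9 + 8 + 8 + 6 + 6 + 5 + 4 + 3 + 3 + 2 = 87 min.
Lower bound: ⌈87/13⌉ = 7 tape sides.
A packing using 8 tape sides:
  side 1: 11 + 2 = 13
  side 2: 11 = 11
  side 3: 11 = 11
  side 4: 9 + 4 = 13
  side 5: 8 + 5 = 13
  side 6: 8 + 3 = 11
  side 7: 6 + 6 = 12
  side 8: 3 = 3
No arrangement into 7 tape sides stays within capacity, so 8 is optimal.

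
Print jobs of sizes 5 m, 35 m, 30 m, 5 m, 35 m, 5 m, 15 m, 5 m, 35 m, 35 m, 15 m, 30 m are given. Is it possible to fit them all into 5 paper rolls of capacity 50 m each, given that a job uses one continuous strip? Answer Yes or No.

Total = 250 m; ⌈250/50⌉ = 5.
6 print jobs each exceed half the capacity and cannot share a roll, forcing at least 6 paper rolls.
At least 6 paper rolls are required, but only 5 are allowed.

No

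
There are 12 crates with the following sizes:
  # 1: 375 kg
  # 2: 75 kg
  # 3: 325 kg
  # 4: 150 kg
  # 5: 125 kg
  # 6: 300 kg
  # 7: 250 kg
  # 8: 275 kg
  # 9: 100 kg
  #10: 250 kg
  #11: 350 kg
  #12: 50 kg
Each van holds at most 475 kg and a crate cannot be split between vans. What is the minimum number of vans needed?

Total = 375 + 350 + 325 + 300 + 275 + 250 + 250 + 150 + 125 + 100 + 75 + 50 = 2625 kg.
Lower bound: ⌈2625/475⌉ = 6 vans.
Also, 7 crates each exceed 475/2 kg, and no two of those can share a van, so at least 7 vans are needed.
A packing using 7 vans:
  van 1: 375 + 100 = 475
  van 2: 350 + 125 = 475
  van 3: 325 + 150 = 475
  van 4: 300 + 75 + 50 = 425
  van 5: 275 = 275
  van 6: 250 = 250
  van 7: 250 = 250
This matches the lower bound, so 7 is optimal.

7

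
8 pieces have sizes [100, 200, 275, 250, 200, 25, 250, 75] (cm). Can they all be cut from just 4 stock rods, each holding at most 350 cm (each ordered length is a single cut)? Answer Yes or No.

Total = 1375 cm; ⌈1375/350⌉ = 4.
5 pieces each exceed half the capacity and cannot share a stock rod, forcing at least 5 stock rods.
At least 5 stock rods are required, but only 4 are allowed.

No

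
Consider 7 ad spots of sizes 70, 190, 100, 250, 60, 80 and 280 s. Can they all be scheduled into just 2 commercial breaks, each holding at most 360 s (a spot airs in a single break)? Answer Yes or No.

Total = 1030 s; ⌈1030/360⌉ = 3.
At least 3 commercial breaks are required, but only 2 are allowed.

No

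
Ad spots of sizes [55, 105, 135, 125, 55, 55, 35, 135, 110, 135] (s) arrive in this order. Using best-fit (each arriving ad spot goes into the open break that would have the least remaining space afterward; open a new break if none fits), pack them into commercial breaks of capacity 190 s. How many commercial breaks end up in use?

6

  55 → break 1 (new)  [load 55/190]
  105 → break 1  [load 160/190]
  135 → break 2 (new)  [load 135/190]
  125 → break 3 (new)  [load 125/190]
  55 → break 2  [load 190/190]
  55 → break 3  [load 180/190]
  35 → break 4 (new)  [load 35/190]
  135 → break 4  [load 170/190]
  110 → break 5 (new)  [load 110/190]
  135 → break 6 (new)  [load 135/190]
6 commercial breaks opened.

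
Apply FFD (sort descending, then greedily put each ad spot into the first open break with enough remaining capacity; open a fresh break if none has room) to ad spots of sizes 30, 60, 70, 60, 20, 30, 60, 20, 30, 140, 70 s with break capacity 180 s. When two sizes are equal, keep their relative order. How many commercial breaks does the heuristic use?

Sorted descending: 140, 70, 70, 60, 60, 60, 30, 30, 30, 20, 20.
  140 → break 1 (new)  [load 140/180]
  70 → break 2 (new)  [load 70/180]
  70 → break 2  [load 140/180]
  60 → break 3 (new)  [load 60/180]
  60 → break 3  [load 120/180]
  60 → break 3  [load 180/180]
  30 → break 1  [load 170/180]
  30 → break 2  [load 170/180]
  30 → break 4 (new)  [load 30/180]
  20 → break 4  [load 50/180]
  20 → break 4  [load 70/180]
4 commercial breaks opened.

4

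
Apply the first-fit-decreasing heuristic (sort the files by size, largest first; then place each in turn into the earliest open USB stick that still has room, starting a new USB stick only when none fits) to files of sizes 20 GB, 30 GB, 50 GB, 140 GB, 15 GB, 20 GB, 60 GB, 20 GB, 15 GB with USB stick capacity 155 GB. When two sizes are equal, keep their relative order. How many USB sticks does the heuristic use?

3

Sorted descending: 140, 60, 50, 30, 20, 20, 20, 15, 15.
  140 → USB stick 1 (new)  [load 140/155]
  60 → USB stick 2 (new)  [load 60/155]
  50 → USB stick 2  [load 110/155]
  30 → USB stick 2  [load 140/155]
  20 → USB stick 3 (new)  [load 20/155]
  20 → USB stick 3  [load 40/155]
  20 → USB stick 3  [load 60/155]
  15 → USB stick 1  [load 155/155]
  15 → USB stick 2  [load 155/155]
3 USB sticks opened.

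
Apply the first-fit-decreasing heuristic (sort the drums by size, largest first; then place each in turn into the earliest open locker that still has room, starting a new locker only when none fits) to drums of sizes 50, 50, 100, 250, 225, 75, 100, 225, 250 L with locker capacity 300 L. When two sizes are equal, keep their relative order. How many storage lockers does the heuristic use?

Sorted descending: 250, 250, 225, 225, 100, 100, 75, 50, 50.
  250 → locker 1 (new)  [load 250/300]
  250 → locker 2 (new)  [load 250/300]
  225 → locker 3 (new)  [load 225/300]
  225 → locker 4 (new)  [load 225/300]
  100 → locker 5 (new)  [load 100/300]
  100 → locker 5  [load 200/300]
  75 → locker 3  [load 300/300]
  50 → locker 1  [load 300/300]
  50 → locker 2  [load 300/300]
5 storage lockers opened.

5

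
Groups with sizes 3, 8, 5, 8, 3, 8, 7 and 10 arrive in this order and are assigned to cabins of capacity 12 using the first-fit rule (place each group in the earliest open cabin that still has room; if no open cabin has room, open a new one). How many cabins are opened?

6

  3 → cabin 1 (new)  [load 3/12]
  8 → cabin 1  [load 11/12]
  5 → cabin 2 (new)  [load 5/12]
  8 → cabin 3 (new)  [load 8/12]
  3 → cabin 2  [load 8/12]
  8 → cabin 4 (new)  [load 8/12]
  7 → cabin 5 (new)  [load 7/12]
  10 → cabin 6 (new)  [load 10/12]
6 cabins opened.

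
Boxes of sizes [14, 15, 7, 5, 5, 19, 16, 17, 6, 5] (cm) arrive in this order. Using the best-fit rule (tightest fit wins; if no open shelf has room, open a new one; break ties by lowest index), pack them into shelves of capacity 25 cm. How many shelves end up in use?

5

  14 → shelf 1 (new)  [load 14/25]
  15 → shelf 2 (new)  [load 15/25]
  7 → shelf 2  [load 22/25]
  5 → shelf 1  [load 19/25]
  5 → shelf 1  [load 24/25]
  19 → shelf 3 (new)  [load 19/25]
  16 → shelf 4 (new)  [load 16/25]
  17 → shelf 5 (new)  [load 17/25]
  6 → shelf 3  [load 25/25]
  5 → shelf 5  [load 22/25]
5 shelves opened.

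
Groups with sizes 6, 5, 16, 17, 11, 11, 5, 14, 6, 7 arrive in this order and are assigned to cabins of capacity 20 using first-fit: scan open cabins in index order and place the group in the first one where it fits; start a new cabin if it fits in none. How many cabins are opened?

6

  6 → cabin 1 (new)  [load 6/20]
  5 → cabin 1  [load 11/20]
  16 → cabin 2 (new)  [load 16/20]
  17 → cabin 3 (new)  [load 17/20]
  11 → cabin 4 (new)  [load 11/20]
  11 → cabin 5 (new)  [load 11/20]
  5 → cabin 1  [load 16/20]
  14 → cabin 6 (new)  [load 14/20]
  6 → cabin 4  [load 17/20]
  7 → cabin 5  [load 18/20]
6 cabins opened.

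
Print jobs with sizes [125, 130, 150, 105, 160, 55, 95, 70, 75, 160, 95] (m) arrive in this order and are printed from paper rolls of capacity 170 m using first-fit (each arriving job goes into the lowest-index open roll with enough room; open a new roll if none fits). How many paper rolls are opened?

  125 → roll 1 (new)  [load 125/170]
  130 → roll 2 (new)  [load 130/170]
  150 → roll 3 (new)  [load 150/170]
  105 → roll 4 (new)  [load 105/170]
  160 → roll 5 (new)  [load 160/170]
  55 → roll 4  [load 160/170]
  95 → roll 6 (new)  [load 95/170]
  70 → roll 6  [load 165/170]
  75 → roll 7 (new)  [load 75/170]
  160 → roll 8 (new)  [load 160/170]
  95 → roll 7  [load 170/170]
8 paper rolls opened.

8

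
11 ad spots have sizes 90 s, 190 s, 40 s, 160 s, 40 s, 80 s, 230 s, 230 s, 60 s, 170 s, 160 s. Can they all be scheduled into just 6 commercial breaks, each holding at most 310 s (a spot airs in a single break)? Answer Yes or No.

A valid assignment using 6 commercial breaks:
  break 1: 230 + 80 = 310
  break 2: 230 + 60 = 290
  break 3: 190 + 90 = 280
  break 4: 170 + 40 + 40 = 250
  break 5: 160 = 160
  break 6: 160 = 160
Every load is within 310 s, so 6 commercial breaks suffice.

Yes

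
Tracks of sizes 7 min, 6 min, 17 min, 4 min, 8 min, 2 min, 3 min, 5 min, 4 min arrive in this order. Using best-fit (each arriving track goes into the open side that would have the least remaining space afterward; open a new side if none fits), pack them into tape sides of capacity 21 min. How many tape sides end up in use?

3

  7 → side 1 (new)  [load 7/21]
  6 → side 1  [load 13/21]
  17 → side 2 (new)  [load 17/21]
  4 → side 2  [load 21/21]
  8 → side 1  [load 21/21]
  2 → side 3 (new)  [load 2/21]
  3 → side 3  [load 5/21]
  5 → side 3  [load 10/21]
  4 → side 3  [load 14/21]
3 tape sides opened.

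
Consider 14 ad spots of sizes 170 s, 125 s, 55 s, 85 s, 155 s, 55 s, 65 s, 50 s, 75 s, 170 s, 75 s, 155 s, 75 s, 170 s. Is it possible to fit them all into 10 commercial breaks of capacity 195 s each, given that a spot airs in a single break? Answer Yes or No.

Yes

A valid assignment using 9 commercial breaks:
  break 1: 170 = 170
  break 2: 170 = 170
  break 3: 170 = 170
  break 4: 155 = 155
  break 5: 155 = 155
  break 6: 125 + 65 = 190
  break 7: 85 + 75 = 160
  break 8: 75 + 75 = 150
  break 9: 55 + 55 + 50 = 160
That uses only 9 ≤ 10, so 10 commercial breaks are enough.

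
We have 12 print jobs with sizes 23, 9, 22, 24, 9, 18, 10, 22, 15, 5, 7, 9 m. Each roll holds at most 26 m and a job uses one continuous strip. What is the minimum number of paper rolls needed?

Total = 24 + 23 + 22 + 22 + 18 + 15 + 10 + 9 + 9 + 9 + 7 + 5 = 173 m.
Lower bound: ⌈173/26⌉ = 7 paper rolls.
A packing using 8 paper rolls:
  roll 1: 24 = 24
  roll 2: 23 = 23
  roll 3: 22 = 22
  roll 4: 22 = 22
  roll 5: 18 + 7 = 25
  roll 6: 15 + 10 = 25
  roll 7: 9 + 9 + 5 = 23
  roll 8: 9 = 9
No arrangement into 7 paper rolls stays within capacity, so 8 is optimal.

8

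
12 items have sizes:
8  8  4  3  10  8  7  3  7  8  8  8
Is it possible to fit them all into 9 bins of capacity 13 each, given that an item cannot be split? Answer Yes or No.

A valid assignment using 9 bins:
  bin 1: 10 + 3 = 13
  bin 2: 8 + 4 = 12
  bin 3: 8 + 3 = 11
  bin 4: 8 = 8
  bin 5: 8 = 8
  bin 6: 8 = 8
  bin 7: 8 = 8
  bin 8: 7 = 7
  bin 9: 7 = 7
Every load is within 13, so 9 bins suffice.

Yes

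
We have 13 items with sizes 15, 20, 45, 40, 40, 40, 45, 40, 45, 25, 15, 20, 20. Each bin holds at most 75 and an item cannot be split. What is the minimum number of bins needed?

Total = 45 + 45 + 45 + 40 + 40 + 40 + 40 + 25 + 20 + 20 + 20 + 15 + 15 = 410.
Lower bound: ⌈410/75⌉ = 6 bins.
Also, 7 items each exceed 75/2, and no two of those can share a bin, so at least 7 bins are needed.
A packing using 7 bins:
  bin 1: 45 + 25 = 70
  bin 2: 45 + 20 = 65
  bin 3: 45 + 20 = 65
  bin 4: 40 + 20 + 15 = 75
  bin 5: 40 + 15 = 55
  bin 6: 40 = 40
  bin 7: 40 = 40
This matches the lower bound, so 7 is optimal.

7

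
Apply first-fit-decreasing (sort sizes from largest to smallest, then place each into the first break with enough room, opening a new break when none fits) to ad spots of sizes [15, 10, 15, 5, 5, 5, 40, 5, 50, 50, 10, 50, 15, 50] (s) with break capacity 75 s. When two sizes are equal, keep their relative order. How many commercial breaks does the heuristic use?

5

Sorted descending: 50, 50, 50, 50, 40, 15, 15, 15, 10, 10, 5, 5, 5, 5.
  50 → break 1 (new)  [load 50/75]
  50 → break 2 (new)  [load 50/75]
  50 → break 3 (new)  [load 50/75]
  50 → break 4 (new)  [load 50/75]
  40 → break 5 (new)  [load 40/75]
  15 → break 1  [load 65/75]
  15 → break 2  [load 65/75]
  15 → break 3  [load 65/75]
  10 → break 1  [load 75/75]
  10 → break 2  [load 75/75]
  5 → break 3  [load 70/75]
  5 → break 3  [load 75/75]
  5 → break 4  [load 55/75]
  5 → break 4  [load 60/75]
5 commercial breaks opened.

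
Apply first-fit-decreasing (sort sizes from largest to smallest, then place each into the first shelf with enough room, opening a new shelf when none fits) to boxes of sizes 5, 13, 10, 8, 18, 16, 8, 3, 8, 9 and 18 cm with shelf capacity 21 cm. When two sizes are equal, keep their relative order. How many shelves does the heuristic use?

Sorted descending: 18, 18, 16, 13, 10, 9, 8, 8, 8, 5, 3.
  18 → shelf 1 (new)  [load 18/21]
  18 → shelf 2 (new)  [load 18/21]
  16 → shelf 3 (new)  [load 16/21]
  13 → shelf 4 (new)  [load 13/21]
  10 → shelf 5 (new)  [load 10/21]
  9 → shelf 5  [load 19/21]
  8 → shelf 4  [load 21/21]
  8 → shelf 6 (new)  [load 8/21]
  8 → shelf 6  [load 16/21]
  5 → shelf 3  [load 21/21]
  3 → shelf 1  [load 21/21]
6 shelves opened.

6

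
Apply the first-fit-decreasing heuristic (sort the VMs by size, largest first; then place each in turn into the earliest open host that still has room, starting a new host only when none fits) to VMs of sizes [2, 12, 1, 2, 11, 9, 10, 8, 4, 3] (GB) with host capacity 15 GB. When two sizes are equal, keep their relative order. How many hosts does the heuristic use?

5

Sorted descending: 12, 11, 10, 9, 8, 4, 3, 2, 2, 1.
  12 → host 1 (new)  [load 12/15]
  11 → host 2 (new)  [load 11/15]
  10 → host 3 (new)  [load 10/15]
  9 → host 4 (new)  [load 9/15]
  8 → host 5 (new)  [load 8/15]
  4 → host 2  [load 15/15]
  3 → host 1  [load 15/15]
  2 → host 3  [load 12/15]
  2 → host 3  [load 14/15]
  1 → host 3  [load 15/15]
5 hosts opened.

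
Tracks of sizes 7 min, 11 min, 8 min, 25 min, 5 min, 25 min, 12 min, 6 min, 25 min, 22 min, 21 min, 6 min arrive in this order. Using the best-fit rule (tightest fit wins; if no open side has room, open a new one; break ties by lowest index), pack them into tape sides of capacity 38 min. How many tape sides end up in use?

  7 → side 1 (new)  [load 7/38]
  11 → side 1  [load 18/38]
  8 → side 1  [load 26/38]
  25 → side 2 (new)  [load 25/38]
  5 → side 1  [load 31/38]
  25 → side 3 (new)  [load 25/38]
  12 → side 2  [load 37/38]
  6 → side 1  [load 37/38]
  25 → side 4 (new)  [load 25/38]
  22 → side 5 (new)  [load 22/38]
  21 → side 6 (new)  [load 21/38]
  6 → side 3  [load 31/38]
6 tape sides opened.

6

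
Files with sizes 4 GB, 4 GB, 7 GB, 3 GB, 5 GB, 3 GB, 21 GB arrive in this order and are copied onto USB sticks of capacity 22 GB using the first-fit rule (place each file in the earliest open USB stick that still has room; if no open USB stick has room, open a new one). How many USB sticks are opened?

  4 → USB stick 1 (new)  [load 4/22]
  4 → USB stick 1  [load 8/22]
  7 → USB stick 1  [load 15/22]
  3 → USB stick 1  [load 18/22]
  5 → USB stick 2 (new)  [load 5/22]
  3 → USB stick 1  [load 21/22]
  21 → USB stick 3 (new)  [load 21/22]
3 USB sticks opened.

3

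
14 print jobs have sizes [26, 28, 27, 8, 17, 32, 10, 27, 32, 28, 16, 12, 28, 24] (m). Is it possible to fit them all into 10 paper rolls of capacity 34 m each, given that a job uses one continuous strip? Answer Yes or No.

Total = 315 m; ⌈315/34⌉ = 10.
The bound of 10 does not rule out 10, but exhaustive search shows no assignment into 10 paper rolls of capacity 34 m exists — the minimum is 11.

No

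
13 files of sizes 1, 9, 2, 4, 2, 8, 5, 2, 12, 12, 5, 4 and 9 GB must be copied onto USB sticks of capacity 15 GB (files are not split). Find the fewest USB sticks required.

6

Total = 12 + 12 + 9 + 9 + 8 + 5 + 5 + 4 + 4 + 2 + 2 + 2 + 1 = 75 GB.
Lower bound: ⌈75/15⌉ = 5 USB sticks.
A packing using 6 USB sticks:
  USB stick 1: 12 + 2 + 1 = 15
  USB stick 2: 12 + 2 = 14
  USB stick 3: 9 + 5 = 14
  USB stick 4: 9 + 5 = 14
  USB stick 5: 8 + 4 + 2 = 14
  USB stick 6: 4 = 4
No arrangement into 5 USB sticks stays within capacity, so 6 is optimal.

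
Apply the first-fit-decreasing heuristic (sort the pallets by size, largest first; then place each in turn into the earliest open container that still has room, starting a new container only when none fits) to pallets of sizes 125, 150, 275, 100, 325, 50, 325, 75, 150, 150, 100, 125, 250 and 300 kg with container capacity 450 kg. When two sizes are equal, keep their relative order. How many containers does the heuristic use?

6

Sorted descending: 325, 325, 300, 275, 250, 150, 150, 150, 125, 125, 100, 100, 75, 50.
  325 → container 1 (new)  [load 325/450]
  325 → container 2 (new)  [load 325/450]
  300 → container 3 (new)  [load 300/450]
  275 → container 4 (new)  [load 275/450]
  250 → container 5 (new)  [load 250/450]
  150 → container 3  [load 450/450]
  150 → container 4  [load 425/450]
  150 → container 5  [load 400/450]
  125 → container 1  [load 450/450]
  125 → container 2  [load 450/450]
  100 → container 6 (new)  [load 100/450]
  100 → container 6  [load 200/450]
  75 → container 6  [load 275/450]
  50 → container 5  [load 450/450]
6 containers opened.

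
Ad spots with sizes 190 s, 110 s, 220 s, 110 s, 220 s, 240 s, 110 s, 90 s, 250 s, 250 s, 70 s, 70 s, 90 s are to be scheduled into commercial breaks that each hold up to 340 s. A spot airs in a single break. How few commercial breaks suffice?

7

Total = 250 + 250 + 240 + 220 + 220 + 190 + 110 + 110 + 110 + 90 + 90 + 70 + 70 = 2020 s.
Lower bound: ⌈2020/340⌉ = 6 commercial breaks.
A packing using 7 commercial breaks:
  break 1: 250 + 90 = 340
  break 2: 250 + 90 = 340
  break 3: 240 + 70 = 310
  break 4: 220 + 110 = 330
  break 5: 220 + 110 = 330
  break 6: 190 + 110 = 300
  break 7: 70 = 70
No arrangement into 6 commercial breaks stays within capacity, so 7 is optimal.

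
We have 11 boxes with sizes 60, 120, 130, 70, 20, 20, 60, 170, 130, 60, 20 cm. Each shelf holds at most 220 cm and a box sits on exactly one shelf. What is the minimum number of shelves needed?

Total = 170 + 130 + 130 + 120 + 70 + 60 + 60 + 60 + 20 + 20 + 20 = 860 cm.
Lower bound: ⌈860/220⌉ = 4 shelves.
A packing using 5 shelves:
  shelf 1: 170 + 20 + 20 = 210
  shelf 2: 130 + 70 + 20 = 220
  shelf 3: 130 + 60 = 190
  shelf 4: 120 + 60 = 180
  shelf 5: 60 = 60
No arrangement into 4 shelves stays within capacity, so 5 is optimal.

5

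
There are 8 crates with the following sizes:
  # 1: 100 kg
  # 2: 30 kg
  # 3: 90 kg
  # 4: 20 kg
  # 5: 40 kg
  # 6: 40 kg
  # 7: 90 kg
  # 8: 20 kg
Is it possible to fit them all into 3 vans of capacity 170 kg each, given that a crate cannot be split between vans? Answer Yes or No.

A valid assignment using 3 vans:
  van 1: 100 + 40 + 30 = 170
  van 2: 90 + 40 + 20 + 20 = 170
  van 3: 90 = 90
Every load is within 170 kg, so 3 vans suffice.

Yes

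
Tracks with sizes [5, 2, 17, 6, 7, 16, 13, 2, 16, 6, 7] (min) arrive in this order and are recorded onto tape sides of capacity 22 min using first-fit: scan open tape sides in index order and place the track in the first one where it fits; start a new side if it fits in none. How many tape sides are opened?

  5 → side 1 (new)  [load 5/22]
  2 → side 1  [load 7/22]
  17 → side 2 (new)  [load 17/22]
  6 → side 1  [load 13/22]
  7 → side 1  [load 20/22]
  16 → side 3 (new)  [load 16/22]
  13 → side 4 (new)  [load 13/22]
  2 → side 1  [load 22/22]
  16 → side 5 (new)  [load 16/22]
  6 → side 3  [load 22/22]
  7 → side 4  [load 20/22]
5 tape sides opened.

5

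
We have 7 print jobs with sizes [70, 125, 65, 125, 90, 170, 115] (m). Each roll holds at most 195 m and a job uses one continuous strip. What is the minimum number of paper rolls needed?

5

Total = 170 + 125 + 125 + 115 + 90 + 70 + 65 = 760 m.
Lower bound: ⌈760/195⌉ = 4 paper rolls.
A packing using 5 paper rolls:
  roll 1: 170 = 170
  roll 2: 125 + 70 = 195
  roll 3: 125 + 65 = 190
  roll 4: 115 = 115
  roll 5: 90 = 90
No arrangement into 4 paper rolls stays within capacity, so 5 is optimal.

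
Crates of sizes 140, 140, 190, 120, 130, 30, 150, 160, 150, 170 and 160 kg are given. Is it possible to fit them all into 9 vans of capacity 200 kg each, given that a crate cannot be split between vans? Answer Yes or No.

No

Total = 1540 kg; ⌈1540/200⌉ = 8.
10 crates each exceed half the capacity and cannot share a van, forcing at least 10 vans.
At least 10 vans are required, but only 9 are allowed.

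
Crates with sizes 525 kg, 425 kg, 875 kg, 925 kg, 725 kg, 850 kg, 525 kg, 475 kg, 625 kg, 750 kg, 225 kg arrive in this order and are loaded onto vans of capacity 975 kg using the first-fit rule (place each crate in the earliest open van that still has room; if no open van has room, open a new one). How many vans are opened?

9

  525 → van 1 (new)  [load 525/975]
  425 → van 1  [load 950/975]
  875 → van 2 (new)  [load 875/975]
  925 → van 3 (new)  [load 925/975]
  725 → van 4 (new)  [load 725/975]
  850 → van 5 (new)  [load 850/975]
  525 → van 6 (new)  [load 525/975]
  475 → van 7 (new)  [load 475/975]
  625 → van 8 (new)  [load 625/975]
  750 → van 9 (new)  [load 750/975]
  225 → van 4  [load 950/975]
9 vans opened.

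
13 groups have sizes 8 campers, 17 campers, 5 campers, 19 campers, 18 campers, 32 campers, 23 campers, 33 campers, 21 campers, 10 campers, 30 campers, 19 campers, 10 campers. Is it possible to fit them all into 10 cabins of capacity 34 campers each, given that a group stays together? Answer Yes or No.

Yes

A valid assignment using 9 cabins:
  cabin 1: 33 = 33
  cabin 2: 32 = 32
  cabin 3: 30 = 30
  cabin 4: 23 + 10 = 33
  cabin 5: 21 + 10 = 31
  cabin 6: 19 + 8 + 5 = 32
  cabin 7: 19 = 19
  cabin 8: 18 = 18
  cabin 9: 17 = 17
That uses only 9 ≤ 10, so 10 cabins are enough.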